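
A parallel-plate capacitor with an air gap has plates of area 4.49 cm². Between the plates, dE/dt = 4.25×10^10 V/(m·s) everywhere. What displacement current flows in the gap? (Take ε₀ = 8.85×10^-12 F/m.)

1.69×10^-4 A

I_d = ε₀ A (dE/dt) = (8.85×10^-12)(4.49×10^-4 m²)(4.25×10^10) = 1.69×10^-4 A.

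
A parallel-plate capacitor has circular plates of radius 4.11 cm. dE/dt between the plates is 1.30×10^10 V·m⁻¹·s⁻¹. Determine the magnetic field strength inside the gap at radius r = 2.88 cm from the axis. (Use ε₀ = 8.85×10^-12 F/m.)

Through the whole plate area (πR² = 5.307×10^-3 m²), I_d = ε₀ πR² dE/dt = 6.106×10^-4 A.
For r < R the Ampère–Maxwell law gives B(2πr) = μ₀ I_d (r²/R²), so B = μ₀ I_d r/(2πR²) = (4π×10^-7)(6.106×10^-4)(0.0288)/(2π·0.0411²) = 2.08×10^-9 T.

2.08×10^-9 T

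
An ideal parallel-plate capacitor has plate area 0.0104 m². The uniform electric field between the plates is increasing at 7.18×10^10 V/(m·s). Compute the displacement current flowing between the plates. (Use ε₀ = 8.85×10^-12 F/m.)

6.61×10^-3 A

The displacement current is ε₀ times dΦ_E/dt = ε₀ A dE/dt = (8.85×10^-12)(0.0104)(7.18×10^10) = 6.61×10^-3 A.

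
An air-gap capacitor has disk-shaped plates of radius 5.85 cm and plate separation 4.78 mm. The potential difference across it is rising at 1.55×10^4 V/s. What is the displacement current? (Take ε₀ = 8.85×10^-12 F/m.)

3.09×10^-7 A

E = V/d so dE/dt = (dV/dt)/d = 3.243×10^6 V/(m·s), and I_d = ε₀ A dE/dt = (8.85×10^-12)(0.01075)(3.243×10^6) = 3.09×10^-7 A.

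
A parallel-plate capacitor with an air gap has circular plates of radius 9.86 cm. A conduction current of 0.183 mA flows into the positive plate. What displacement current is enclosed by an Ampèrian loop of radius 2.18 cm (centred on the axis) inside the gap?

8.95×10^-6 A

Between the plates the displacement current equals the wire current: I_d = 0.183 mA = 1.83×10^-4 A.
Since J_d is uniform, the enclosed fraction is (r/R)² = 0.04888, giving I_d,enc = 8.95×10^-6 A.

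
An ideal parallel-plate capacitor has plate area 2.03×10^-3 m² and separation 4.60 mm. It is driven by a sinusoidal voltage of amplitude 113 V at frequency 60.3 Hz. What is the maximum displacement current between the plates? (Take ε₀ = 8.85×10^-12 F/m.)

The displacement current equals the conduction current C dV/dt, which peaks at C V₀ ω.
With C = ε₀A/d = (8.85×10^-12)(2.03×10^-3)/(4.60×10^-3) = 3.906×10^-12 F and ω = 2πf = 378.9 rad/s, I_d,max = (3.906×10^-12)(113)(378.9) = 1.67×10^-7 A.

1.67×10^-7 A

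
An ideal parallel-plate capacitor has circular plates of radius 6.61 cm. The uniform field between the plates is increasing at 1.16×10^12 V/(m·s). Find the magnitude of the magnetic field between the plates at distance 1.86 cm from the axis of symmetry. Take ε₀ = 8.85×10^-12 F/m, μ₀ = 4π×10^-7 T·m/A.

Total displacement current: I_d = ε₀(πR²)(dE/dt) = (8.85×10^-12)(0.01373)(1.16×10^12) = 0.1410 A.
An Ampèrian loop of radius r encloses a fraction (r/R)² of I_d. Then B·2πr = μ₀ I_d (r/R)², giving B = μ₀ I_d r/(2πR²) = 1.20×10^-7 T.

1.20×10^-7 T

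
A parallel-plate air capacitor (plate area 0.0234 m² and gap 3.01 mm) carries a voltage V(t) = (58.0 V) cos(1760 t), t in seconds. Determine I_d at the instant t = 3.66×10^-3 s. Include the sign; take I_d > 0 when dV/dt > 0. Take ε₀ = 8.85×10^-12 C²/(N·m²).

dE/dt = (V₀ω/d)·−sin(ωt) with ωt = 6.4416 rad: (58.0)(1760)(-0.1578)/(3.01×10^-3) = -5.352×10^6 V/(m·s).
I_d = ε₀ A dE/dt = (8.85×10^-12)(0.0234)(-5.352×10^6) = -1.11×10^-6 A.

-1.11×10^-6 A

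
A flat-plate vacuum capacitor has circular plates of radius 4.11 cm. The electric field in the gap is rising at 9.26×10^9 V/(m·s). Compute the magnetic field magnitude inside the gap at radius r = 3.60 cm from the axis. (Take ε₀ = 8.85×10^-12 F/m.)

Total displacement current: I_d = ε₀(πR²)(dE/dt) = (8.85×10^-12)(5.307×10^-3)(9.26×10^9) = 4.349×10^-4 A.
∮B·dl = μ₀ I_d,enc with I_d,enc = I_d r²/R² = 3.337×10^-4 A; so B = μ₀ I_d,enc/(2πr) = 1.85×10^-9 T.

1.85×10^-9 T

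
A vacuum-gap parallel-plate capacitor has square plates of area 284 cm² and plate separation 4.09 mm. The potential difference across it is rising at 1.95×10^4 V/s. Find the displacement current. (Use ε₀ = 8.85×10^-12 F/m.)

1.20×10^-6 A

The displacement current equals the charging current C dV/dt. With C = ε₀A/d = (8.85×10^-12)(0.0284)/(4.09×10^-3) = 6.145×10^-11 F, I_d = (6.145×10^-11)(1.95×10^4) = 1.20×10^-6 A.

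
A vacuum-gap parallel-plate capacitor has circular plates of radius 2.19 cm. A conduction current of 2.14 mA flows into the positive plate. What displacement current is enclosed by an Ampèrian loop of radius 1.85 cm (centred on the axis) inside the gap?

1.53×10^-3 A

Between the plates the displacement current equals the wire current: I_d = 2.14 mA = 2.14×10^-3 A.
Since J_d is uniform, the enclosed fraction is (r/R)² = 0.7136, giving I_d,enc = 1.53×10^-3 A.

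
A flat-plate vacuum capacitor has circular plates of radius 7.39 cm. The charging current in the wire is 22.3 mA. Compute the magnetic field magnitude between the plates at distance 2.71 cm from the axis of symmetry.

2.21×10^-8 T

No conduction current crosses the gap, so I_d there equals the 0.0223 A in the leads.
For r < R the Ampère–Maxwell law gives B(2πr) = μ₀ I_d (r²/R²), so B = μ₀ I_d r/(2πR²) = (4π×10^-7)(0.0223)(0.0271)/(2π·0.0739²) = 2.21×10^-8 T.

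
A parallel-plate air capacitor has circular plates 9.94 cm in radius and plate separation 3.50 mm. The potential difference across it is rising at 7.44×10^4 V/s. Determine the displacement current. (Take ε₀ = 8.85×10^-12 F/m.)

5.84×10^-6 A

C = ε₀A/d = (8.85×10^-12)(0.03104)/(3.50×10^-3) = 7.849×10^-11 F.
I_d = C dV/dt = (7.849×10^-11)(7.44×10^4) = 5.84×10^-6 A.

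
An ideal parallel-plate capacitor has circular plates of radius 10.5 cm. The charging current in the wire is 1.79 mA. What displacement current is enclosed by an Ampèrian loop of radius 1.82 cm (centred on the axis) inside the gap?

5.38×10^-5 A

Between the plates the displacement current equals the wire current: I_d = 1.79 mA = 1.79×10^-3 A.
The field is uniform, so I_d,enc = I_d (r/R)² = (1.79×10^-3)(1.82/10.5)² = 5.38×10^-5 A.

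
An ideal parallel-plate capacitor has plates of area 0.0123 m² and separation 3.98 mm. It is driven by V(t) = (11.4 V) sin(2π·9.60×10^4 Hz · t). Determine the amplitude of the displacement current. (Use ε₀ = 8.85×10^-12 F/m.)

1.88×10^-4 A

C = ε₀A/d = (8.85×10^-12)(0.0123)/(3.98×10^-3) = 2.735×10^-11 F; ω = 2πf = 6.032×10^5 rad/s.
I_d = C dV/dt, so |I_d|_max = C V₀ ω = (2.735×10^-11)(11.4)(6.032×10^5) = 1.88×10^-4 A.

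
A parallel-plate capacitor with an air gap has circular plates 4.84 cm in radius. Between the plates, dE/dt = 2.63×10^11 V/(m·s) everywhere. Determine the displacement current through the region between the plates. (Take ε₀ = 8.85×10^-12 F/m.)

0.0171 A

The displacement current is ε₀ times dΦ_E/dt = ε₀ A dE/dt = (8.85×10^-12)(7.359×10^-3)(2.63×10^11) = 0.0171 A.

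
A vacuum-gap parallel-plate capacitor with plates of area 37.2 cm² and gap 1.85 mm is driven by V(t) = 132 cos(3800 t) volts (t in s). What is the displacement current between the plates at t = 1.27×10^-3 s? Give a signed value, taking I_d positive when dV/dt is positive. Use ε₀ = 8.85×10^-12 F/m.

8.87×10^-6 A

dV/dt = (132)(3800)·−sin(4.826) = 4.984×10^5 V/s.
I_d = C dV/dt with C = ε₀A/d = (8.85×10^-12)(3.72×10^-3)/(1.85×10^-3) = 1.780×10^-11 F, so I_d = (1.780×10^-11)(4.984×10^5) = 8.87×10^-6 A.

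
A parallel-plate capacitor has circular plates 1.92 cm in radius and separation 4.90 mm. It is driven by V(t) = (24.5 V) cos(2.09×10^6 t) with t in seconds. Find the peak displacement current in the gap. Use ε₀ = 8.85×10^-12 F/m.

(dE/dt)_max = V₀ω/d = 1.045×10^10 V/(m·s); ω = 2.09×10^6 rad/s.
I_d,max = ε₀ A (dE/dt)_max = (8.85×10^-12)(1.158×10^-3)(1.045×10^10) = 1.07×10^-4 A.

1.07×10^-4 A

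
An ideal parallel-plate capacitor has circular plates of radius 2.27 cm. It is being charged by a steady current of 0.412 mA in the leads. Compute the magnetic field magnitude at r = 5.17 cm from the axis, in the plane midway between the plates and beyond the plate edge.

1.59×10^-9 T

No conduction current crosses the gap, so I_d there equals the 4.12×10^-4 A in the leads.
Outside the plates the loop encloses all of I_d, so B·2πr = μ₀ I_d and B = 1.59×10^-9 T.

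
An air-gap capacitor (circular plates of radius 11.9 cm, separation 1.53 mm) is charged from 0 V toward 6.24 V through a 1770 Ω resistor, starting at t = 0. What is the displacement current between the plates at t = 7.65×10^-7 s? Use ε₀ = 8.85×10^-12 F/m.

6.57×10^-4 A

C = ε₀A/d = (8.85×10^-12)(0.04449)/(1.53×10^-3) = 2.573×10^-10 F and τ = RC = 4.554×10^-7 s. I_d in the gap equals the RC charging current.
I_d(t) = (V₀/R) e^(−t/τ) = 3.525×10^-3 · e^(−1.680) = 6.57×10^-4 A.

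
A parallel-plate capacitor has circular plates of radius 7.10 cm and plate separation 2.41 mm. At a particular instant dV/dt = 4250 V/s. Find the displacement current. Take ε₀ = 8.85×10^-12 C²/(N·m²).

2.47×10^-7 A

The displacement current equals the charging current C dV/dt. With C = ε₀A/d = (8.85×10^-12)(0.01584)/(2.41×10^-3) = 5.817×10^-11 F, I_d = (5.817×10^-11)(4250) = 2.47×10^-7 A.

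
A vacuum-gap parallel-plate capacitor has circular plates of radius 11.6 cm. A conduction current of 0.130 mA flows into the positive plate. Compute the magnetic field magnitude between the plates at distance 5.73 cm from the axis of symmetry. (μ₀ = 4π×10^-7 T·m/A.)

1.11×10^-10 T

No conduction current crosses the gap, so I_d there equals the 1.30×10^-4 A in the leads.
For r < R the Ampère–Maxwell law gives B(2πr) = μ₀ I_d (r²/R²), so B = μ₀ I_d r/(2πR²) = (4π×10^-7)(1.30×10^-4)(0.0573)/(2π·0.116²) = 1.11×10^-10 T.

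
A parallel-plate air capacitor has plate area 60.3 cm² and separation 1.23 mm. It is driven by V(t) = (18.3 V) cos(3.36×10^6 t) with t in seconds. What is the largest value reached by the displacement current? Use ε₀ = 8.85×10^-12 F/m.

2.67×10^-3 A

(dE/dt)_max = V₀ω/d = 4.999×10^10 V/(m·s); ω = 3.36×10^6 rad/s.
I_d,max = ε₀ A (dE/dt)_max = (8.85×10^-12)(6.03×10^-3)(4.999×10^10) = 2.67×10^-3 A.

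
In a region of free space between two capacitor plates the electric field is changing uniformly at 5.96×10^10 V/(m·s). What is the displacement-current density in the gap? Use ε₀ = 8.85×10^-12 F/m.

The displacement-current density is ε₀ ∂E/∂t = (8.85×10^-12)(5.96×10^10) = 0.527 A/m².

0.527 A/m²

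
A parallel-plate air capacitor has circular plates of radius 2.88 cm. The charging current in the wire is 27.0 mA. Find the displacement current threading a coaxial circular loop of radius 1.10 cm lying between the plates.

No conduction current crosses the gap, so I_d there equals the 0.0270 A in the leads.
Since J_d is uniform, the enclosed fraction is (r/R)² = 0.1459, giving I_d,enc = 3.94×10^-3 A.

3.94×10^-3 A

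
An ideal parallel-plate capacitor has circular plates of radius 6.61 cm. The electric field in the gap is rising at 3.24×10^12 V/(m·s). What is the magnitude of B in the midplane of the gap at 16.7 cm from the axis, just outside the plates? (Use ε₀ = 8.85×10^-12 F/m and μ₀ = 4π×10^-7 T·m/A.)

Total displacement current: I_d = ε₀(πR²)(dE/dt) = (8.85×10^-12)(0.01373)(3.24×10^12) = 0.3937 A.
Outside the plates the loop encloses all of I_d, so B·2πr = μ₀ I_d and B = 4.71×10^-7 T.

4.71×10^-7 T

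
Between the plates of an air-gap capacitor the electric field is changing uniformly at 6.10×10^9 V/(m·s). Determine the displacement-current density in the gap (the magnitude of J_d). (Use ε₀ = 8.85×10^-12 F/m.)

The displacement-current density is ε₀ ∂E/∂t = (8.85×10^-12)(6.10×10^9) = 0.0540 A/m².

0.0540 A/m²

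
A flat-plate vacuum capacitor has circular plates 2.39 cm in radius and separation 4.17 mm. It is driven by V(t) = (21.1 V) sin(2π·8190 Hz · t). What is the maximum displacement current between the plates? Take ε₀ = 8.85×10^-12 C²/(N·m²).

4.14×10^-6 A

(dE/dt)_max = V₀ω/d = 2.604×10^8 V/(m·s); ω = 2πf = 5.146×10^4 rad/s.
I_d,max = ε₀ A (dE/dt)_max = (8.85×10^-12)(1.795×10^-3)(2.604×10^8) = 4.14×10^-6 A.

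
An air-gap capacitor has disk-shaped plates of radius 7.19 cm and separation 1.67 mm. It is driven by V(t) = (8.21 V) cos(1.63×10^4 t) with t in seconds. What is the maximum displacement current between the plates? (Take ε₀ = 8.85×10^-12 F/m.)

The displacement current equals the conduction current C dV/dt, which peaks at C V₀ ω.
With C = ε₀A/d = (8.85×10^-12)(0.01624)/(1.67×10^-3) = 8.606×10^-11 F and ω = 1.63×10^4 rad/s, I_d,max = (8.606×10^-11)(8.21)(1.63×10^4) = 1.15×10^-5 A.

1.15×10^-5 A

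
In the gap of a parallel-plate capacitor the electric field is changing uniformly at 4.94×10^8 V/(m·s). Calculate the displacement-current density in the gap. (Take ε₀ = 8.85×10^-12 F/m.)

4.37×10^-3 A/m²

J_d = ε₀ ∂E/∂t, so J_d = 4.37×10^-3 A/m².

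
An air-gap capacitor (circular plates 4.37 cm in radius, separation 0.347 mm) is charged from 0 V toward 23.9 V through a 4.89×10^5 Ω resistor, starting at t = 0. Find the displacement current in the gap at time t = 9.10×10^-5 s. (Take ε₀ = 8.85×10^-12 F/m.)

C = ε₀A/d = (8.85×10^-12)(5.999×10^-3)/(3.47×10^-4) = 1.530×10^-10 F, so τ = RC = 7.482×10^-5 s.
The conduction current is I(t) = (V₀/R) e^(−t/τ), and the displacement current between the plates equals it.
t/τ = 1.216; I_d = (23.9/4.89×10^5) · e^(−1.216) = (4.888×10^-5)(0.2964) = 1.45×10^-5 A.

1.45×10^-5 A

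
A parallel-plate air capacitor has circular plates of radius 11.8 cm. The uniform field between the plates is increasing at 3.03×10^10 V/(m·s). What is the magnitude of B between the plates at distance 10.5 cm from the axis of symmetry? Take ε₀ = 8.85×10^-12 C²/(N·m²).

1.77×10^-8 T

Through the whole plate area (πR² = 0.04374 m²), I_d = ε₀ πR² dE/dt = 0.01173 A.
For r < R the Ampère–Maxwell law gives B(2πr) = μ₀ I_d (r²/R²), so B = μ₀ I_d r/(2πR²) = (4π×10^-7)(0.01173)(0.105)/(2π·0.118²) = 1.77×10^-8 T.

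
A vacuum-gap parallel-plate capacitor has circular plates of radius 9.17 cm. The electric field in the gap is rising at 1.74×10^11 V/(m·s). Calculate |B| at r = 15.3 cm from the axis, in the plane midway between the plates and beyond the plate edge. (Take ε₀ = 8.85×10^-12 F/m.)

Through the whole plate area (πR² = 0.02642 m²), I_d = ε₀ πR² dE/dt = 0.04068 A.
With r > R the enclosed displacement current is the full I_d; B = μ₀ I_d / (2πr) = 5.32×10^-8 T.

5.32×10^-8 T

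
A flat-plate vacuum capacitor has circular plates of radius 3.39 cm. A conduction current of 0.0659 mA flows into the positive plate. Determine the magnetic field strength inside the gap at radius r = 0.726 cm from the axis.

8.33×10^-11 T

No conduction current crosses the gap, so I_d there equals the 6.59×10^-5 A in the leads.
For r < R the Ampère–Maxwell law gives B(2πr) = μ₀ I_d (r²/R²), so B = μ₀ I_d r/(2πR²) = (4π×10^-7)(6.59×10^-5)(7.26×10^-3)/(2π·0.0339²) = 8.33×10^-11 T.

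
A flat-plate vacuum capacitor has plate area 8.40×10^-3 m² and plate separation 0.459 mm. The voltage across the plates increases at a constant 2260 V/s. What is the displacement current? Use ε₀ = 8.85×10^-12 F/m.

3.66×10^-7 A

The field between the plates is E = V/d, so dE/dt = (2260)/(4.59×10^-4 m) = 4.924×10^6 V/(m·s).
I_d = ε₀ A (dE/dt) = (8.85×10^-12)(8.40×10^-3)(4.924×10^6) = 3.66×10^-7 A.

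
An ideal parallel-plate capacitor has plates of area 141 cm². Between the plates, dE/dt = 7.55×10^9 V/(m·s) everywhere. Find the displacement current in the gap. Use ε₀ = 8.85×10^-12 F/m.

With a uniform field, Φ_E = EA, so I_d = ε₀ A dE/dt = 9.42×10^-4 A.

9.42×10^-4 A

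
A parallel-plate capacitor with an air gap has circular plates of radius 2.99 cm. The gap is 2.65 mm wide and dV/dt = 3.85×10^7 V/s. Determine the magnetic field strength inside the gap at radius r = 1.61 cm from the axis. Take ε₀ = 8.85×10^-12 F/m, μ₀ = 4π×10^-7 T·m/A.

1.30×10^-9 T

dE/dt = (dV/dt)/d = 1.453×10^10 V/(m·s); I_d = ε₀(πR²)(dE/dt) = (8.85×10^-12)(2.809×10^-3)(1.453×10^10) = 3.612×10^-4 A.
∮B·dl = μ₀ I_d,enc with I_d,enc = I_d r²/R² = 1.047×10^-4 A; so B = μ₀ I_d,enc/(2πr) = 1.30×10^-9 T.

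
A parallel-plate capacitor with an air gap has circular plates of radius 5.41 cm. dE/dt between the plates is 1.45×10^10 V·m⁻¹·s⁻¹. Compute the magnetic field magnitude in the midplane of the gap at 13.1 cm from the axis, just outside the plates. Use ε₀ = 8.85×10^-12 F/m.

I_d = ε₀ dΦ_E/dt = ε₀ πR² (dE/dt) = (8.85×10^-12)(9.195×10^-3)(1.45×10^10) = 1.180×10^-3 A through the full plate area.
Outside the plates the loop encloses all of I_d, so B·2πr = μ₀ I_d and B = 1.80×10^-9 T.

1.80×10^-9 T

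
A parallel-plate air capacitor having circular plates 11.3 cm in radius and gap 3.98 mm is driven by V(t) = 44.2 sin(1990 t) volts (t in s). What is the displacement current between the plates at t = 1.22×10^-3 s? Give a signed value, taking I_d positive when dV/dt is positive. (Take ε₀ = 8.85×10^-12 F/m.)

-5.93×10^-6 A

C = ε₀A/d = (8.85×10^-12)(0.04011)/(3.98×10^-3) = 8.919×10^-11 F. dV/dt = V₀ω·cos(ωt); at ωt = 2.4278 rad this factor is -0.7559.
I_d = C dV/dt = (8.919×10^-11)(44.2)(1990)(-0.7559) = -5.93×10^-6 A.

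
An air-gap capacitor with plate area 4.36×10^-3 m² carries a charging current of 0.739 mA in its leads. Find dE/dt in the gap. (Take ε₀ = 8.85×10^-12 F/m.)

1.92×10^10 V/(m·s)

By continuity, I_d in the gap equals the 0.739 mA flowing in the wire.
Then dE/dt = I_d/(ε₀A) = 1.92×10^10 V/(m·s).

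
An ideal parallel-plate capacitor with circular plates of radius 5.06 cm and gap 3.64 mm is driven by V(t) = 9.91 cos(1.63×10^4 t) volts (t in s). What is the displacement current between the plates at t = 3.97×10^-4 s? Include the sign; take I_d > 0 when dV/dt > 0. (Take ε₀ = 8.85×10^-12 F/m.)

dE/dt = (V₀ω/d)·−sin(ωt) with ωt = 6.4711 rad: (9.91)(1.63×10^4)(-0.1868)/(3.64×10^-3) = -8.290×10^6 V/(m·s).
I_d = ε₀ A dE/dt = (8.85×10^-12)(8.044×10^-3)(-8.290×10^6) = -5.90×10^-7 A.

-5.90×10^-7 A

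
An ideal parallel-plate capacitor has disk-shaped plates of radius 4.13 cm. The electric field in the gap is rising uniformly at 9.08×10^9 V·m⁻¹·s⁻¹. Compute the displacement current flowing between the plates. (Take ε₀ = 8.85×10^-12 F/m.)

4.31×10^-4 A

With a uniform field, Φ_E = EA, so I_d = ε₀ A dE/dt = 4.31×10^-4 A.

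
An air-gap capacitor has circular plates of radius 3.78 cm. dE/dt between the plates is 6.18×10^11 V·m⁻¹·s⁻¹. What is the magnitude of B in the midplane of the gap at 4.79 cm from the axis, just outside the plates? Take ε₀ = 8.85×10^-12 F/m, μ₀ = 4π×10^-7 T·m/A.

1.03×10^-7 T

Through the whole plate area (πR² = 4.489×10^-3 m²), I_d = ε₀ πR² dE/dt = 0.02455 A.
For r ≥ R the full I_d is enclosed: B = μ₀ I_d/(2πr) = (4π×10^-7)(0.02455)/(2π·0.0479) = 1.03×10^-7 T.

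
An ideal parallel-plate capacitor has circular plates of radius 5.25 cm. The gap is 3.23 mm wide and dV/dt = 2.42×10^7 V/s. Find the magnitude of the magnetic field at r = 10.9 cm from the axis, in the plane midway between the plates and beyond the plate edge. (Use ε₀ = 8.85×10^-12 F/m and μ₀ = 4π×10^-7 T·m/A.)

I_d = C dV/dt with C = ε₀πR²/d = 2.373×10^-11 F, so I_d = (2.373×10^-11)(2.42×10^7) = 5.743×10^-4 A.
Outside the plates the loop encloses all of I_d, so B·2πr = μ₀ I_d and B = 1.05×10^-9 T.

1.05×10^-9 T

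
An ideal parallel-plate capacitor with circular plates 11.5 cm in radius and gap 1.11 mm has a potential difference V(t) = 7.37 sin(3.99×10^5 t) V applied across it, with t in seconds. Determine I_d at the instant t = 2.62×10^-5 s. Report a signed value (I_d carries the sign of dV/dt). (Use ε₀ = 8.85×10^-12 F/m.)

C = ε₀A/d = (8.85×10^-12)(0.04155)/(1.11×10^-3) = 3.313×10^-10 F. dV/dt = V₀ω·cos(ωt); at ωt = 10.4538 rad this factor is -0.5157.
I_d = C dV/dt = (3.313×10^-10)(7.37)(3.99×10^5)(-0.5157) = -5.02×10^-4 A.

-5.02×10^-4 A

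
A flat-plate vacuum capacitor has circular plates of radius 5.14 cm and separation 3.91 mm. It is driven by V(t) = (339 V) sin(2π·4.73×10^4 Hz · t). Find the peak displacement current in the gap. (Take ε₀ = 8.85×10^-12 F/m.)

C = ε₀A/d = (8.85×10^-12)(8.300×10^-3)/(3.91×10^-3) = 1.879×10^-11 F; ω = 2πf = 2.972×10^5 rad/s.
I_d = C dV/dt, so |I_d|_max = C V₀ ω = (1.879×10^-11)(339)(2.972×10^5) = 1.89×10^-3 A.

1.89×10^-3 A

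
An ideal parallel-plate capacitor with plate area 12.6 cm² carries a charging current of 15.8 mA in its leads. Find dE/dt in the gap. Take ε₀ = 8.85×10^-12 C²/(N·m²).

Charge continuity gives I_d = I = 0.0158 A between the plates.
Then dE/dt = I_d/(ε₀A) = 1.42×10^12 V/(m·s).

1.42×10^12 V/(m·s)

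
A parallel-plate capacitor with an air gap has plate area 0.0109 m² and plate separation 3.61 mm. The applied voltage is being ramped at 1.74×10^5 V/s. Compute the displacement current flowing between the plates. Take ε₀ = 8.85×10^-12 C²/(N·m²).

4.65×10^-6 A

C = ε₀A/d = (8.85×10^-12)(0.0109)/(3.61×10^-3) = 2.672×10^-11 F.
I_d = C dV/dt = (2.672×10^-11)(1.74×10^5) = 4.65×10^-6 A.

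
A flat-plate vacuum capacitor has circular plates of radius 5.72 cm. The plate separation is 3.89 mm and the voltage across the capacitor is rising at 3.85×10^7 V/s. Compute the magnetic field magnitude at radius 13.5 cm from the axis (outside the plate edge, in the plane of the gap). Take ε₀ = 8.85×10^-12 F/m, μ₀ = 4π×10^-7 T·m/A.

1.33×10^-9 T

dE/dt = (dV/dt)/d = 9.897×10^9 V/(m·s); I_d = ε₀(πR²)(dE/dt) = (8.85×10^-12)(0.01028)(9.897×10^9) = 9.004×10^-4 A.
For r ≥ R the full I_d is enclosed: B = μ₀ I_d/(2πr) = (4π×10^-7)(9.004×10^-4)/(2π·0.135) = 1.33×10^-9 T.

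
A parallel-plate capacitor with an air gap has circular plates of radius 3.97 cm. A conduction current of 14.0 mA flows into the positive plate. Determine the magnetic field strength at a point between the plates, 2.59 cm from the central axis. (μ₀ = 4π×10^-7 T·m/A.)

4.60×10^-8 T

No conduction current crosses the gap, so I_d there equals the 0.0140 A in the leads.
∮B·dl = μ₀ I_d,enc with I_d,enc = I_d r²/R² = 5.959×10^-3 A; so B = μ₀ I_d,enc/(2πr) = 4.60×10^-8 T.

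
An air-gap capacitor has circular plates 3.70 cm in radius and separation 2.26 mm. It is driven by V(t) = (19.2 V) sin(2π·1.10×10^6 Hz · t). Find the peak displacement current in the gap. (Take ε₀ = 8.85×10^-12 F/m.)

2.23×10^-3 A

The displacement current equals the conduction current C dV/dt, which peaks at C V₀ ω.
With C = ε₀A/d = (8.85×10^-12)(4.301×10^-3)/(2.26×10^-3) = 1.684×10^-11 F and ω = 2πf = 6.912×10^6 rad/s, I_d,max = (1.684×10^-11)(19.2)(6.912×10^6) = 2.23×10^-3 A.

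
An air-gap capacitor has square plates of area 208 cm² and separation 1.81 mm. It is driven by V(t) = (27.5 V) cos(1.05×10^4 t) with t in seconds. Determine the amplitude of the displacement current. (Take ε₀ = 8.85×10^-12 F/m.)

The displacement current equals the conduction current C dV/dt, which peaks at C V₀ ω.
With C = ε₀A/d = (8.85×10^-12)(0.0208)/(1.81×10^-3) = 1.017×10^-10 F and ω = 1.05×10^4 rad/s, I_d,max = (1.017×10^-10)(27.5)(1.05×10^4) = 2.94×10^-5 A.

2.94×10^-5 A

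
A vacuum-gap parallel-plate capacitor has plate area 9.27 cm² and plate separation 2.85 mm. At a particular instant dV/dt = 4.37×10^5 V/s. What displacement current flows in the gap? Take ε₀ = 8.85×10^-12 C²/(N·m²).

1.26×10^-6 A

The displacement current equals the charging current C dV/dt. With C = ε₀A/d = (8.85×10^-12)(9.27×10^-4)/(2.85×10^-3) = 2.879×10^-12 F, I_d = (2.879×10^-12)(4.37×10^5) = 1.26×10^-6 A.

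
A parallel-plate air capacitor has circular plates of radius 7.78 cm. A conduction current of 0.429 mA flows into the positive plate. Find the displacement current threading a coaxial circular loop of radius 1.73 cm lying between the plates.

2.12×10^-5 A

Between the plates the displacement current equals the wire current: I_d = 0.429 mA = 4.29×10^-4 A.
The field is uniform, so I_d,enc = I_d (r/R)² = (4.29×10^-4)(1.73/7.78)² = 2.12×10^-5 A.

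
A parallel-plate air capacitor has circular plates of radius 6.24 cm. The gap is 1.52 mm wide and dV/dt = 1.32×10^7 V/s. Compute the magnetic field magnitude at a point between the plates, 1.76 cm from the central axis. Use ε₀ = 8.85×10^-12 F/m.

With E = V/d, dE/dt = 8.684×10^9 V/(m·s) and πR² = 0.01223 m², giving I_d = ε₀ πR² dE/dt = 9.399×10^-4 A.
For r < R the Ampère–Maxwell law gives B(2πr) = μ₀ I_d (r²/R²), so B = μ₀ I_d r/(2πR²) = (4π×10^-7)(9.399×10^-4)(0.0176)/(2π·0.0624²) = 8.50×10^-10 T.

8.50×10^-10 T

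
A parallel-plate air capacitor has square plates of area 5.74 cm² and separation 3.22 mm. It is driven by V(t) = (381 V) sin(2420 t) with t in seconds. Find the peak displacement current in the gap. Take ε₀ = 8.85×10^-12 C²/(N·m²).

1.45×10^-6 A

C = ε₀A/d = (8.85×10^-12)(5.74×10^-4)/(3.22×10^-3) = 1.578×10^-12 F; ω = 2420 rad/s.
I_d = C dV/dt, so |I_d|_max = C V₀ ω = (1.578×10^-12)(381)(2420) = 1.45×10^-6 A.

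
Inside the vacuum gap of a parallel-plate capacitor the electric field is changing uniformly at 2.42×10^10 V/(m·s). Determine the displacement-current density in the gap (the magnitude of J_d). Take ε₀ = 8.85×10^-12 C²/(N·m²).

The displacement-current density is ε₀ ∂E/∂t = (8.85×10^-12)(2.42×10^10) = 0.214 A/m².

0.214 A/m²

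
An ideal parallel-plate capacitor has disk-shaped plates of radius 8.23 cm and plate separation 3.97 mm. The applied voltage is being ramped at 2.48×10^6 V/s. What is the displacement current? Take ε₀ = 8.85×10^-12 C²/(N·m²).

C = ε₀A/d = (8.85×10^-12)(0.02128)/(3.97×10^-3) = 4.744×10^-11 F.
I_d = C dV/dt = (4.744×10^-11)(2.48×10^6) = 1.18×10^-4 A.

1.18×10^-4 A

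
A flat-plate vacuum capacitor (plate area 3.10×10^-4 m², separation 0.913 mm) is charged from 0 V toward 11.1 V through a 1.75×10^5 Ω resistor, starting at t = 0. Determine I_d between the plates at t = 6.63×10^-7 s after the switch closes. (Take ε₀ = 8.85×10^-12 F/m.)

1.80×10^-5 A

With C = ε₀A/d = (8.85×10^-12)(3.10×10^-4)/(9.13×10^-4) = 3.005×10^-12 F, the time constant is τ = RC = 5.259×10^-7 s, so t/τ = 1.261 and e^(−t/τ) = 0.2834.
I_d = I_cond = (V₀/R) e^(−t/τ) = (6.343×10^-5)(0.2834) = 1.80×10^-5 A.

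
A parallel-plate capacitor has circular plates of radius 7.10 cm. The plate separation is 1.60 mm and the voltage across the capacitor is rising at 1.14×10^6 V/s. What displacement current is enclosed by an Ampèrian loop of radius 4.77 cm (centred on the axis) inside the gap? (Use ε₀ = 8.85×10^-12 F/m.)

dE/dt = (dV/dt)/d = 7.125×10^8 V/(m·s); I_d = ε₀(πR²)(dE/dt) = (8.85×10^-12)(0.01584)(7.125×10^8) = 9.988×10^-5 A.
Since J_d is uniform, the enclosed fraction is (r/R)² = 0.4514, giving I_d,enc = 4.51×10^-5 A.

4.51×10^-5 A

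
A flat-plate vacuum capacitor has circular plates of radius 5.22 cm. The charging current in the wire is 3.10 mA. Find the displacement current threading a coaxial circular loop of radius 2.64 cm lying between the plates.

Between the plates the displacement current equals the wire current: I_d = 3.10 mA = 3.10×10^-3 A.
The field is uniform, so I_d,enc = I_d (r/R)² = (3.10×10^-3)(2.64/5.22)² = 7.93×10^-4 A.

7.93×10^-4 A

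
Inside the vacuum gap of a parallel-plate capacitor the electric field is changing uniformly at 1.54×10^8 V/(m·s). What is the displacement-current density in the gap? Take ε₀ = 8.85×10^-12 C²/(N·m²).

1.36×10^-3 A/m²

J_d = ε₀ dE/dt = (8.85×10^-12)(1.54×10^8) = 1.36×10^-3 A/m².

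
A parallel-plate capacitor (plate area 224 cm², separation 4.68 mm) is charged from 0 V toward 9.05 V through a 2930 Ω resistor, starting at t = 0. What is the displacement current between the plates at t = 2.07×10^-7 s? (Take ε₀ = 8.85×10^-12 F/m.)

5.83×10^-4 A

C = ε₀A/d = (8.85×10^-12)(0.0224)/(4.68×10^-3) = 4.236×10^-11 F and τ = RC = 1.241×10^-7 s. I_d in the gap equals the RC charging current.
I_d(t) = (V₀/R) e^(−t/τ) = 3.089×10^-3 · e^(−1.668) = 5.83×10^-4 A.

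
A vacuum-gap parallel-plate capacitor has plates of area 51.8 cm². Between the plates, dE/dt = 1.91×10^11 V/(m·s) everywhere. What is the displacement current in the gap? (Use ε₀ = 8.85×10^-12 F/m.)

8.76×10^-3 A

With a uniform field, Φ_E = EA, so I_d = ε₀ A dE/dt = 8.76×10^-3 A.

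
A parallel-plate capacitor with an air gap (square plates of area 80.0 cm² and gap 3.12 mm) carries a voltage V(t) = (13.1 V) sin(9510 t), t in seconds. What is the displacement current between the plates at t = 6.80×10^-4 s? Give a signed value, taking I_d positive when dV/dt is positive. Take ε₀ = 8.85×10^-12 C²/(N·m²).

C = ε₀A/d = (8.85×10^-12)(8.00×10^-3)/(3.12×10^-3) = 2.269×10^-11 F. dV/dt = V₀ω·cos(ωt); at ωt = 6.4668 rad this factor is 0.9832.
I_d = C dV/dt = (2.269×10^-11)(13.1)(9510)(0.9832) = 2.78×10^-6 A.

2.78×10^-6 A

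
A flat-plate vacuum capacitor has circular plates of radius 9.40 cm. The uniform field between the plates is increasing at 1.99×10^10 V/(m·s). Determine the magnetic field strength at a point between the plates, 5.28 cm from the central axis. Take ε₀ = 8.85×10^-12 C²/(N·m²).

I_d = ε₀ dΦ_E/dt = ε₀ πR² (dE/dt) = (8.85×10^-12)(0.02776)(1.99×10^10) = 4.889×10^-3 A through the full plate area.
An Ampèrian loop of radius r encloses a fraction (r/R)² of I_d. Then B·2πr = μ₀ I_d (r/R)², giving B = μ₀ I_d r/(2πR²) = 5.84×10^-9 T.

5.84×10^-9 T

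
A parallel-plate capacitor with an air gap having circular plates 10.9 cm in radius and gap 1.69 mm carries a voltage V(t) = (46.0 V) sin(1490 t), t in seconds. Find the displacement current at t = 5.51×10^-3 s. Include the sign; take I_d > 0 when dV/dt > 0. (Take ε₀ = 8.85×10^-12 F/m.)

C = ε₀A/d = (8.85×10^-12)(0.03733)/(1.69×10^-3) = 1.955×10^-10 F. dV/dt = V₀ω·cos(ωt); at ωt = 8.2099 rad this factor is -0.3485.
I_d = C dV/dt = (1.955×10^-10)(46.0)(1490)(-0.3485) = -4.67×10^-6 A.

-4.67×10^-6 A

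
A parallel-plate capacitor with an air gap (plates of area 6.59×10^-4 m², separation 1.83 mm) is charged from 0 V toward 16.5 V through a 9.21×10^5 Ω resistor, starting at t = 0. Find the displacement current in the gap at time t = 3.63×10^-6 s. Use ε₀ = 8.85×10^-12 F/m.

C = ε₀A/d = (8.85×10^-12)(6.59×10^-4)/(1.83×10^-3) = 3.187×10^-12 F and τ = RC = 2.935×10^-6 s. I_d in the gap equals the RC charging current.
I_d(t) = (V₀/R) e^(−t/τ) = 1.792×10^-5 · e^(−1.237) = 5.20×10^-6 A.

5.20×10^-6 A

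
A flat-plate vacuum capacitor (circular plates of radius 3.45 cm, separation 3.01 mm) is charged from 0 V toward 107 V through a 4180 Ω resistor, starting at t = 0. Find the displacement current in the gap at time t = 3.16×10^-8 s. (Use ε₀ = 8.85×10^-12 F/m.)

C = ε₀A/d = (8.85×10^-12)(3.739×10^-3)/(3.01×10^-3) = 1.099×10^-11 F and τ = RC = 4.594×10^-8 s. I_d in the gap equals the RC charging current.
I_d(t) = (V₀/R) e^(−t/τ) = 0.02560 · e^(−0.6879) = 0.0129 A.

0.0129 A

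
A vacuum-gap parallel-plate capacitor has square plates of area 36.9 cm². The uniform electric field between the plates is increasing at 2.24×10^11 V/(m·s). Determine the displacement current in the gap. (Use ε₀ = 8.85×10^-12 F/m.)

I_d = ε₀ A (dE/dt) = (8.85×10^-12)(3.69×10^-3 m²)(2.24×10^11) = 7.32×10^-3 A.

7.32×10^-3 A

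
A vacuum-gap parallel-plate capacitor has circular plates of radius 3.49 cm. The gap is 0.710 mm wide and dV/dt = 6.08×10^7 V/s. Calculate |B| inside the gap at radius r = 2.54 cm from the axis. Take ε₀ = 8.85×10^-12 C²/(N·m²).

1.21×10^-8 T

With E = V/d, dE/dt = 8.563×10^10 V/(m·s) and πR² = 3.826×10^-3 m², giving I_d = ε₀ πR² dE/dt = 2.899×10^-3 A.
For r < R the Ampère–Maxwell law gives B(2πr) = μ₀ I_d (r²/R²), so B = μ₀ I_d r/(2πR²) = (4π×10^-7)(2.899×10^-3)(0.0254)/(2π·0.0349²) = 1.21×10^-8 T.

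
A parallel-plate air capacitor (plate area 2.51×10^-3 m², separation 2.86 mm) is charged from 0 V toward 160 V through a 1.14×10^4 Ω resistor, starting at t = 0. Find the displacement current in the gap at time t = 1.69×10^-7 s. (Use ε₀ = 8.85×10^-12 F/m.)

2.08×10^-3 A

C = ε₀A/d = (8.85×10^-12)(2.51×10^-3)/(2.86×10^-3) = 7.767×10^-12 F and τ = RC = 8.854×10^-8 s. I_d in the gap equals the RC charging current.
I_d(t) = (V₀/R) e^(−t/τ) = 0.01404 · e^(−1.909) = 2.08×10^-3 A.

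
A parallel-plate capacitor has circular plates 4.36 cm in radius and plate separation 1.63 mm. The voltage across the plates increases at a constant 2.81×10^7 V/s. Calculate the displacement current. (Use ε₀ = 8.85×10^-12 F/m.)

9.11×10^-4 A

E = V/d so dE/dt = (dV/dt)/d = 1.724×10^10 V/(m·s), and I_d = ε₀ A dE/dt = (8.85×10^-12)(5.972×10^-3)(1.724×10^10) = 9.11×10^-4 A.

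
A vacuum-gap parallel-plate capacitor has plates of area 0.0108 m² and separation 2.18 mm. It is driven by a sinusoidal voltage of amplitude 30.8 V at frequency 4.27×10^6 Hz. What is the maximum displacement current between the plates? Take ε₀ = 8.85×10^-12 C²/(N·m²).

The displacement current equals the conduction current C dV/dt, which peaks at C V₀ ω.
With C = ε₀A/d = (8.85×10^-12)(0.0108)/(2.18×10^-3) = 4.384×10^-11 F and ω = 2πf = 2.683×10^7 rad/s, I_d,max = (4.384×10^-11)(30.8)(2.683×10^7) = 0.0362 A.

0.0362 A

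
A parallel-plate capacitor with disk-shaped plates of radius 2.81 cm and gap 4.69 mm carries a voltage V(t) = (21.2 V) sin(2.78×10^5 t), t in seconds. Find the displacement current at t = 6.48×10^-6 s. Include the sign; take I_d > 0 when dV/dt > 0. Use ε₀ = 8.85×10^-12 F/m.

-6.31×10^-6 A

C = ε₀A/d = (8.85×10^-12)(2.481×10^-3)/(4.69×10^-3) = 4.682×10^-12 F. dV/dt = V₀ω·cos(ωt); at ωt = 1.80144 rad this factor is -0.2286.
I_d = C dV/dt = (4.682×10^-12)(21.2)(2.78×10^5)(-0.2286) = -6.31×10^-6 A.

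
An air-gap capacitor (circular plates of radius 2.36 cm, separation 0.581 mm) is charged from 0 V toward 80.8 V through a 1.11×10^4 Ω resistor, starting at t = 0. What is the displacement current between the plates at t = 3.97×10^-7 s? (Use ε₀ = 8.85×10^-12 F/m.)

C = ε₀A/d = (8.85×10^-12)(1.750×10^-3)/(5.81×10^-4) = 2.666×10^-11 F and τ = RC = 2.959×10^-7 s. I_d in the gap equals the RC charging current.
I_d(t) = (V₀/R) e^(−t/τ) = 7.279×10^-3 · e^(−1.342) = 1.90×10^-3 A.

1.90×10^-3 A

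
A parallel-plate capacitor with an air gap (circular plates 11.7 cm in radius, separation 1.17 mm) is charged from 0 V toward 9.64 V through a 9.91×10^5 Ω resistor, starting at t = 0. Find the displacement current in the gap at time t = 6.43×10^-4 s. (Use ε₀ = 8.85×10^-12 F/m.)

C = ε₀A/d = (8.85×10^-12)(0.04301)/(1.17×10^-3) = 3.253×10^-10 F, so τ = RC = 3.224×10^-4 s.
The conduction current is I(t) = (V₀/R) e^(−t/τ), and the displacement current between the plates equals it.
t/τ = 1.994; I_d = (9.64/9.91×10^5) · e^(−1.994) = (9.728×10^-6)(0.1361) = 1.32×10^-6 A.

1.32×10^-6 A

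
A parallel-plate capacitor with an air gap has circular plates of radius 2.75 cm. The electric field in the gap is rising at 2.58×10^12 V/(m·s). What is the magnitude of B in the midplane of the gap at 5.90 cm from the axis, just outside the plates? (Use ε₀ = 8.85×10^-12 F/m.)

I_d = ε₀ dΦ_E/dt = ε₀ πR² (dE/dt) = (8.85×10^-12)(2.376×10^-3)(2.58×10^12) = 0.05425 A through the full plate area.
Outside the plates the loop encloses all of I_d, so B·2πr = μ₀ I_d and B = 1.84×10^-7 T.

1.84×10^-7 T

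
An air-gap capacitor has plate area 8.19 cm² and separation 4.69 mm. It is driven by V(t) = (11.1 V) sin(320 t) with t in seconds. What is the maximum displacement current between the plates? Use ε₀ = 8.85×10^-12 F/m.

The displacement current equals the conduction current C dV/dt, which peaks at C V₀ ω.
With C = ε₀A/d = (8.85×10^-12)(8.19×10^-4)/(4.69×10^-3) = 1.545×10^-12 F and ω = 320 rad/s, I_d,max = (1.545×10^-12)(11.1)(320) = 5.49×10^-9 A.

5.49×10^-9 A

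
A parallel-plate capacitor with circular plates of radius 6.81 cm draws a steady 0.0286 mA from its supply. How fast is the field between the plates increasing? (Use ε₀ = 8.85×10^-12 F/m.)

2.22×10^8 V/(m·s)

By continuity, I_d in the gap equals the 0.0286 mA flowing in the wire.
Inverting I_d = ε₀ A dE/dt gives dE/dt = 2.86×10^-5 / (8.85×10^-12 · 0.01457) = 2.22×10^8 V/(m·s).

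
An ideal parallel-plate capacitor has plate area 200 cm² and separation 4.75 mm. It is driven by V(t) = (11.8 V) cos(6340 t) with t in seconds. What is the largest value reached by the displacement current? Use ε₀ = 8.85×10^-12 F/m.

The displacement current equals the conduction current C dV/dt, which peaks at C V₀ ω.
With C = ε₀A/d = (8.85×10^-12)(0.0200)/(4.75×10^-3) = 3.726×10^-11 F and ω = 6340 rad/s, I_d,max = (3.726×10^-11)(11.8)(6340) = 2.79×10^-6 A.

2.79×10^-6 A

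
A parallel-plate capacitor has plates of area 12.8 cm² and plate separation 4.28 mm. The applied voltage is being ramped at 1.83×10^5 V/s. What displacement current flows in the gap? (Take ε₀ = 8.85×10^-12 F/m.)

The displacement current equals the charging current C dV/dt. With C = ε₀A/d = (8.85×10^-12)(1.28×10^-3)/(4.28×10^-3) = 2.647×10^-12 F, I_d = (2.647×10^-12)(1.83×10^5) = 4.84×10^-7 A.

4.84×10^-7 A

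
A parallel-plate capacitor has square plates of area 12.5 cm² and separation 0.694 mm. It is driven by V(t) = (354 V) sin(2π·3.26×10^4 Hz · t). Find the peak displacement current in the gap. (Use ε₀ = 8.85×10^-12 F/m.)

1.16×10^-3 A

The displacement current equals the conduction current C dV/dt, which peaks at C V₀ ω.
With C = ε₀A/d = (8.85×10^-12)(1.25×10^-3)/(6.94×10^-4) = 1.594×10^-11 F and ω = 2πf = 2.048×10^5 rad/s, I_d,max = (1.594×10^-11)(354)(2.048×10^5) = 1.16×10^-3 A.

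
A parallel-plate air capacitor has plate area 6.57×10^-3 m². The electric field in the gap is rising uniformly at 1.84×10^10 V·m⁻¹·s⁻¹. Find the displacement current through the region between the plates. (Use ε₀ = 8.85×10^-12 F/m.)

1.07×10^-3 A

I_d = ε₀ A (dE/dt) = (8.85×10^-12)(6.57×10^-3 m²)(1.84×10^10) = 1.07×10^-3 A.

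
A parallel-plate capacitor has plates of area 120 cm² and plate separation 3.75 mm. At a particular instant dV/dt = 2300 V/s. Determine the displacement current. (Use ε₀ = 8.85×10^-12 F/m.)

The displacement current equals the charging current C dV/dt. With C = ε₀A/d = (8.85×10^-12)(0.0120)/(3.75×10^-3) = 2.832×10^-11 F, I_d = (2.832×10^-11)(2300) = 6.51×10^-8 A.

6.51×10^-8 A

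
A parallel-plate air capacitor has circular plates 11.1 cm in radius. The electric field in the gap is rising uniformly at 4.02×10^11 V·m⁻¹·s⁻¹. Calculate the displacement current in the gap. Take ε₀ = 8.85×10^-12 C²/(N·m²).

0.138 A

I_d = ε₀ A (dE/dt) = (8.85×10^-12)(0.03871 m²)(4.02×10^11) = 0.138 A.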